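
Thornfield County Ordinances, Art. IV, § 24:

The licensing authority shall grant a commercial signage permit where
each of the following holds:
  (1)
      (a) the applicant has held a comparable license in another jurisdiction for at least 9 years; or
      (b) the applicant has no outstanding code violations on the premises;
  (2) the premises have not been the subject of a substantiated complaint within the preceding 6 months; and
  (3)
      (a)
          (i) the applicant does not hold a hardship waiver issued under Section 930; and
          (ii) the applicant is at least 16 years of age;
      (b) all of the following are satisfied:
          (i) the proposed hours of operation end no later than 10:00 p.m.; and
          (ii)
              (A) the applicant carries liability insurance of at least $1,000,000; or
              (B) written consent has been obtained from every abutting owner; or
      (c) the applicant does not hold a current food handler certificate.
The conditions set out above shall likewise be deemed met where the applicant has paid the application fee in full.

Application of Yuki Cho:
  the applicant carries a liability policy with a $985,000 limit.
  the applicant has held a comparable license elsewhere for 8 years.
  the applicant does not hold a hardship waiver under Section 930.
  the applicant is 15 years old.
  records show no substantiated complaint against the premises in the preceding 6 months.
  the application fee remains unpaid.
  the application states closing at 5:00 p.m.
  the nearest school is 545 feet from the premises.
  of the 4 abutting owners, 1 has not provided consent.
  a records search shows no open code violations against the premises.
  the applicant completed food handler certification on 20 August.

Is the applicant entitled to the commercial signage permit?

(a) prior license ≥ 9 yr — not satisfied.
(b) no code violations — met.
(1): F OR T → true.
(2) no complaint in 6 mo. — met.
(i) not (hardship waiver) — satisfied.
(ii) age ≥ 16 — not met.
(a) = T AND F = false.
(i) closes by 10 p.m. — met.
(A) insurance ≥ $1,000,000 — not met.
(B) all abutters consent — not satisfied.
(ii) = F OR F = false.
So (b) is not satisfied (T AND F).
(c) not (food handler cert.) — not satisfied.
(3) = F OR F OR F = false.
So Overall is not satisfied (T AND T AND F).
Exception (fee paid) — not satisfied.
Result: main false OR exception false → false.

No — denied.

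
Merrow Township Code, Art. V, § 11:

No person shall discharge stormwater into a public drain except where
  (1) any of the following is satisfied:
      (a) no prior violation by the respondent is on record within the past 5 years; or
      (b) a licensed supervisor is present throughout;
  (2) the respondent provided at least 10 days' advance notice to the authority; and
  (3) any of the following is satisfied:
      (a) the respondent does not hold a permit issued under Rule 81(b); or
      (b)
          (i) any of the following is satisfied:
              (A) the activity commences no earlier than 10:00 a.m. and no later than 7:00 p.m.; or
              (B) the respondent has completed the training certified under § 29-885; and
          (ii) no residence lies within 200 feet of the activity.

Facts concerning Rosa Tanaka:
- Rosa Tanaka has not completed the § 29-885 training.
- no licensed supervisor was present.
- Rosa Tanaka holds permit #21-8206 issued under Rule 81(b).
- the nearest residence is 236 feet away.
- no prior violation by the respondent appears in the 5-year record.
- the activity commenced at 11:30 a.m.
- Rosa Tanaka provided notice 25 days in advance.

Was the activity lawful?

Yes — lawful.

(a) no prior violation — met.
(b) supervisor present — fails.
(1): T OR F → true.
(2) ≥10 days' notice — met.
(a) not (holds permit) — not met.
(A) start within hours — satisfied.
(B) training certified — fails.
So (i) is satisfied (T OR F).
(ii) no residence in 200 ft — holds.
(b): T AND T → true.
(3) = F OR T = true.
Overall = T AND T AND T = true.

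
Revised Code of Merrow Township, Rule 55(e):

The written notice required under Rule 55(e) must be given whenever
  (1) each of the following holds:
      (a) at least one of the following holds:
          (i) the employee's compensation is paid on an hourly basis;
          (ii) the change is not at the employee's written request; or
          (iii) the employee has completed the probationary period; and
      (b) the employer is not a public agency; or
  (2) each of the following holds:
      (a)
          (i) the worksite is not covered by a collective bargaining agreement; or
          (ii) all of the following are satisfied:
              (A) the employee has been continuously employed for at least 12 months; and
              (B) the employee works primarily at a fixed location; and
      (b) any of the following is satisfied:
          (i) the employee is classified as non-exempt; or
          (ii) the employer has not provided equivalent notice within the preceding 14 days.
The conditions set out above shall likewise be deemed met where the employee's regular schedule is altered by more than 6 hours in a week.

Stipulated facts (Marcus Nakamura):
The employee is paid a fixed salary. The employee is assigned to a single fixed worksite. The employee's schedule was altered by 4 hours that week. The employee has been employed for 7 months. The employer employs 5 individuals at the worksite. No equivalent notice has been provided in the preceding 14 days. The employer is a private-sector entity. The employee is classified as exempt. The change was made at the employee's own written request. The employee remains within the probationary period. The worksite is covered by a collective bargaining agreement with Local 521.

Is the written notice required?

(i) hourly-paid — not satisfied.
(ii) not employee-requested — fails.
(iii) past probation — fails.
So (a) is not satisfied (F OR F OR F).
(b) not (public agency) — holds.
(1) = F AND T = false.
(i) no CBA — not met.
(A) tenure ≥ 12 mo. — not met.
(B) fixed location — holds.
(ii): F AND T → false.
(a): F OR F → false.
(i) non-exempt — not met.
(ii) no recent notice — satisfied.
(b): F OR T → true.
(2) = F AND T = false.
Overall: F OR F → false.
Exception (schedule shift > 6h) — not satisfied.
Result: main false OR exception false → false.

No — not required.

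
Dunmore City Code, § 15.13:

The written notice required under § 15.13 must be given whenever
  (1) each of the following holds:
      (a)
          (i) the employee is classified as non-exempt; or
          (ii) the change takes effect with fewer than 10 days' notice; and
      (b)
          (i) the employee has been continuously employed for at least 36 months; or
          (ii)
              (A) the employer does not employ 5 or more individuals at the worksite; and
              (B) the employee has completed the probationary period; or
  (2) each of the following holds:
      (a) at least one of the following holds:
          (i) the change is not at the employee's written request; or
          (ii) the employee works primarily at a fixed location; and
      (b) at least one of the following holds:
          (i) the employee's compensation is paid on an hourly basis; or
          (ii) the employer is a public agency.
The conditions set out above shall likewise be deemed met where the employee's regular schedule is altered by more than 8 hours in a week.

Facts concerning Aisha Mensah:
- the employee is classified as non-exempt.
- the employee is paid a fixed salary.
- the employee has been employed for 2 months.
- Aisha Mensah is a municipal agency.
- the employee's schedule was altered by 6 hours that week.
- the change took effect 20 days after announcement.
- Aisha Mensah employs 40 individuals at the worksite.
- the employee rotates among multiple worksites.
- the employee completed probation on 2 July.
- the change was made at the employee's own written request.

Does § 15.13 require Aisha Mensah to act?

(i) non-exempt — holds.
(ii) < 10 days' notice — fails.
So (a) is satisfied (T OR F).
(i) tenure ≥ 36 mo. — not satisfied.
(A) not (≥ 5 at site) — not satisfied.
(B) past probation — satisfied.
So (ii) is not satisfied (F AND T).
So (b) is not satisfied (F OR F).
(1) = T AND F = false.
(i) not employee-requested — not met.
(ii) fixed location — not satisfied.
(a): F OR F → false.
(i) hourly-paid — not met.
(ii) public agency — holds.
(b) = F OR T = true.
(2): F AND T → false.
So Overall is not satisfied (F OR F).
Exception (schedule shift > 8h) — not satisfied.
Result: main false OR exception false → false.

No — not required.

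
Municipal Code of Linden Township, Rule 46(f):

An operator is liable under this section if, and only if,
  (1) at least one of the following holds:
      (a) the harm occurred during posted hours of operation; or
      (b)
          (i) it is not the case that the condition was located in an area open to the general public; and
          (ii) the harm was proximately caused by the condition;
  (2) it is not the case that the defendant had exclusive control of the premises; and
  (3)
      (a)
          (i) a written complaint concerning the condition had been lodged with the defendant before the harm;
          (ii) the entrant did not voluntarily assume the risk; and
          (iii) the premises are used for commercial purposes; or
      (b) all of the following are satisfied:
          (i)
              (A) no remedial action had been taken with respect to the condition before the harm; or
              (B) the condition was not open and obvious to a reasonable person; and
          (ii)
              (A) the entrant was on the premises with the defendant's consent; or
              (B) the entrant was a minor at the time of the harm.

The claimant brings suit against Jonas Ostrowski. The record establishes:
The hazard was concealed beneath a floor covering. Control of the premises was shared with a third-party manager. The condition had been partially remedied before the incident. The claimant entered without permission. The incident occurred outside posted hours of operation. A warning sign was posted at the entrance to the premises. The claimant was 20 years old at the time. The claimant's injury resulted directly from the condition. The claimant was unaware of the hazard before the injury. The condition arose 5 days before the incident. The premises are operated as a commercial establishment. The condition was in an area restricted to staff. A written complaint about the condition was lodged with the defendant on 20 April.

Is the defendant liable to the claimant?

Yes — liable.

(a) during posted hours — fails.
(i) not (public area) — satisfied.
(ii) proximate cause — met.
(b) = T AND T = true.
(1): F OR T → true.
(2) not (exclusive control) — satisfied.
(i) complaint lodged — satisfied.
(ii) no assumed risk — satisfied.
(iii) commercial use — holds.
So (a) is satisfied (T AND T AND T).
(A) no remedial action — not satisfied.
(B) not open/obvious — satisfied.
So (i) is satisfied (F OR T).
(A) consent to enter — not satisfied.
(B) entrant a minor — not satisfied.
(ii) = F OR F = false.
So (b) is not satisfied (T AND F).
(3): T OR F → true.
So Overall is satisfied (T AND T AND T).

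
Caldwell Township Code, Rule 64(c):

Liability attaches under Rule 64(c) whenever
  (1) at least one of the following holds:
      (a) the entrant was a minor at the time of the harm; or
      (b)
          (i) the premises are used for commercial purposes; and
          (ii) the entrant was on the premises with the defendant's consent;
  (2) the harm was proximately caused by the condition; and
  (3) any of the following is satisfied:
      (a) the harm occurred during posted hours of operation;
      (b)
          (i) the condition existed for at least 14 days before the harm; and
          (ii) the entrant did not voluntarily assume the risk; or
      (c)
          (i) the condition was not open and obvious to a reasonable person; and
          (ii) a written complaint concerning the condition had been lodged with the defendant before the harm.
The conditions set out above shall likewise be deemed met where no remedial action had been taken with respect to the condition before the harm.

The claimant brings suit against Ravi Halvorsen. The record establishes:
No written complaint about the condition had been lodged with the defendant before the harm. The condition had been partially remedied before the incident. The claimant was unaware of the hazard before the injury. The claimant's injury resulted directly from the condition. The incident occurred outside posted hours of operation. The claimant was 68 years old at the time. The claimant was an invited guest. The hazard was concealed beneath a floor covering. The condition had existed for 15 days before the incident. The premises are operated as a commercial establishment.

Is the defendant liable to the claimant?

Yes — liable.

(a) entrant a minor — not satisfied.
(i) commercial use — holds.
(ii) consent to enter — satisfied.
(b) = T AND T = true.
(1) = F OR T = true.
(2) proximate cause — holds.
(a) during posted hours — fails.
(i) condition ≥14 days old — holds.
(ii) no assumed risk — met.
(b) = T AND T = true.
(i) not open/obvious — holds.
(ii) complaint lodged — not satisfied.
(c): T AND F → false.
(3): F OR T OR F → true.
So Overall is satisfied (T AND T AND T).
Exception (no remedial action) — not satisfied.
Result: main true OR exception false → true.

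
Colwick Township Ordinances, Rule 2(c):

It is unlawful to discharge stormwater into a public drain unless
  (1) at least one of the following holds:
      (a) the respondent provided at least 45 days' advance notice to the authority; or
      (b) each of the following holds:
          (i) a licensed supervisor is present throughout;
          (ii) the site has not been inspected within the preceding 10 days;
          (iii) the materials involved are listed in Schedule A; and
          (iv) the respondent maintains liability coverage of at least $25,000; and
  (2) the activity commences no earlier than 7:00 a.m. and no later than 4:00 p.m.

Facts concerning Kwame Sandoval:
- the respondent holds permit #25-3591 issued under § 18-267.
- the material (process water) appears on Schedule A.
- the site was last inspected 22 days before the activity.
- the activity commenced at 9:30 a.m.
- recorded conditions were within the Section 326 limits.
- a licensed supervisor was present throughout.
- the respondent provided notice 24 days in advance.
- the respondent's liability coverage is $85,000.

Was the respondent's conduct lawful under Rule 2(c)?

Yes — lawful.

(a) ≥45 days' notice — fails.
(i) supervisor present — met.
(ii) not (site inspected) — met.
(iii) Schedule A material — satisfied.
(iv) coverage ≥ $25,000 — satisfied.
So (b) is satisfied (T AND T AND T AND T).
So (1) is satisfied (F OR T).
(2) start within hours — holds.
Overall = T AND T = true.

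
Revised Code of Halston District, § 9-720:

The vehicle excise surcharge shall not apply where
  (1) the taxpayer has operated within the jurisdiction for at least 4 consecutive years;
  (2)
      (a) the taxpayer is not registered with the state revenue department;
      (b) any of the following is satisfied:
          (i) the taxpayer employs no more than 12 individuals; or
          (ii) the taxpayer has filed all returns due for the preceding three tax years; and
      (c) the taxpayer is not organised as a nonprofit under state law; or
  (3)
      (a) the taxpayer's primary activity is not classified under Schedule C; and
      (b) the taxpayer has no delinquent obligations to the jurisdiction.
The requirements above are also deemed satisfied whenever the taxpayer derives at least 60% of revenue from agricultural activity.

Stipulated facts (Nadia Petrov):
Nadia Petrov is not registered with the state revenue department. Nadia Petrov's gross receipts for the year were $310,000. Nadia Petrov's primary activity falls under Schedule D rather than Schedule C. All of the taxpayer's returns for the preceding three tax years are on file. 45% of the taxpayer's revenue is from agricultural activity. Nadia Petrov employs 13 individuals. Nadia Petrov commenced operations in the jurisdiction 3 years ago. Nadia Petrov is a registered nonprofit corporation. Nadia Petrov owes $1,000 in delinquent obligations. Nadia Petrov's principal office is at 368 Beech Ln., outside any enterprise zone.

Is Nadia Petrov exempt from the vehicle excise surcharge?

(1) ≥ 4 yrs in jurisdiction — not satisfied.
(a) not (state-registered) — satisfied.
(i) ≤ 12 employees — not satisfied.
(ii) returns current — holds.
(b) = F OR T = true.
(c) not (nonprofit) — not met.
(2) = T AND T AND F = false.
(a) not (Schedule C activity) — met.
(b) no delinquency — fails.
(3): T AND F → false.
Overall = F OR F OR F = false.
Exception (≥60% agricultural) — not satisfied.
Result: main false OR exception false → false.

No — not exempt.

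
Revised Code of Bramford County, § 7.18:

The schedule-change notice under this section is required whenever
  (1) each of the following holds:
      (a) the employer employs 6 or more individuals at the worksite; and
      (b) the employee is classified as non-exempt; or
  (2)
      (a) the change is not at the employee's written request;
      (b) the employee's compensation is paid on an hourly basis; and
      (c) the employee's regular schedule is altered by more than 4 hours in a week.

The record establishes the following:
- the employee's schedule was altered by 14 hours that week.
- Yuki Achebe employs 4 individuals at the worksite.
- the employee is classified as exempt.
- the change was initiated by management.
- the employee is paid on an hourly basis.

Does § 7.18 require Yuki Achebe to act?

Yes — required.

(a) ≥ 6 at site — not met.
(b) non-exempt — fails.
(1): F AND F → false.
(a) not employee-requested — satisfied.
(b) hourly-paid — holds.
(c) schedule shift > 4h — met.
So (2) is satisfied (T AND T AND T).
Overall: F OR T → true.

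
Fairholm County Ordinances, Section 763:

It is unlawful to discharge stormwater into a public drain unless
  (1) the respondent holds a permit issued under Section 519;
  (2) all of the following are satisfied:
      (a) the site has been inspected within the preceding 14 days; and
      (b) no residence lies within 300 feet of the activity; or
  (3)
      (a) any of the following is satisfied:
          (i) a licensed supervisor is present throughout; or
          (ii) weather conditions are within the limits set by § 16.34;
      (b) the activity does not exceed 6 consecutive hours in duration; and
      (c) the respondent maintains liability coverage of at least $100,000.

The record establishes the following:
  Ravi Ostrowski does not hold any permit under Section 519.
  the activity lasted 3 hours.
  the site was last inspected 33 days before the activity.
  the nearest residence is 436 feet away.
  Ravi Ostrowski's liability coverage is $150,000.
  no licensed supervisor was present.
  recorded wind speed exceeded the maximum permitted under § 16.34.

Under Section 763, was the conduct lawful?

(1) holds permit — not satisfied.
(a) site inspected — not met.
(b) no residence in 300 ft — satisfied.
(2) = F AND T = false.
(i) supervisor present — fails.
(ii) weather ok — not satisfied.
So (a) is not satisfied (F OR F).
(b) ≤ 6 hrs duration — holds.
(c) coverage ≥ $100,000 — satisfied.
(3) = F AND T AND T = false.
So Overall is not satisfied (F OR F OR F).

No — unlawful.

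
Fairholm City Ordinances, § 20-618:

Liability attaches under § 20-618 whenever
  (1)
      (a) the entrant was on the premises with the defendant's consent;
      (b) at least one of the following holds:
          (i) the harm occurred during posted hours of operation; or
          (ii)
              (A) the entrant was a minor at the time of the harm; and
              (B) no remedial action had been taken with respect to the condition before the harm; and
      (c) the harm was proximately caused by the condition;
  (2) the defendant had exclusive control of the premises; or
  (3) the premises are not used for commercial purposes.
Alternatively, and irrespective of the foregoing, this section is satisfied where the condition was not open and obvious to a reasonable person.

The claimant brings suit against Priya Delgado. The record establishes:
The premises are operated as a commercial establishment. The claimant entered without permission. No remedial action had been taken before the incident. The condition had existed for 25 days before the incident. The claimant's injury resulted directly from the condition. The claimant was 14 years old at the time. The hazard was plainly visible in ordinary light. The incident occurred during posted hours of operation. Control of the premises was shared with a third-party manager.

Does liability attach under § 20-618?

(a) consent to enter — not satisfied.
(i) during posted hours — satisfied.
(A) entrant a minor — met.
(B) no remedial action — holds.
So (ii) is satisfied (T AND T).
So (b) is satisfied (T OR T).
(c) proximate cause — holds.
So (1) is not satisfied (F AND T AND T).
(2) exclusive control — not met.
(3) not (commercial use) — fails.
Overall = F OR F OR F = false.
Exception (not open/obvious) — not satisfied.
Result: main false OR exception false → false.

No — not liable.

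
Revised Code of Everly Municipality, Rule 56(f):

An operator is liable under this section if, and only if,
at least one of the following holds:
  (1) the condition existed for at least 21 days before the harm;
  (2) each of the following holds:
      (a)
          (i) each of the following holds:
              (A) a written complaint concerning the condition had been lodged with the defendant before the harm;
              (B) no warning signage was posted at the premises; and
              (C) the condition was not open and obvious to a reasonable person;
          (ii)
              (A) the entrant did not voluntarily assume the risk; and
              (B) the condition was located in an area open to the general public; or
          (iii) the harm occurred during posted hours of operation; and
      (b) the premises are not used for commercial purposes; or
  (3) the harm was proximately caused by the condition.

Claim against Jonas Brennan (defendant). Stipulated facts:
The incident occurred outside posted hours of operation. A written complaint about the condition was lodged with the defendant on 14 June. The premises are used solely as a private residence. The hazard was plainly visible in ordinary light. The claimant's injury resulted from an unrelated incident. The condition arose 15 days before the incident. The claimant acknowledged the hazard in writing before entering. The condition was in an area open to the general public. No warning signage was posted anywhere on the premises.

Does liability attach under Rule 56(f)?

(1) condition ≥21 days old — fails.
(A) complaint lodged — met.
(B) no signage posted — met.
(C) not open/obvious — not satisfied.
(i) = T AND T AND F = false.
(A) no assumed risk — not satisfied.
(B) public area — holds.
(ii): F AND T → false.
(iii) during posted hours — fails.
So (a) is not satisfied (F OR F OR F).
(b) not (commercial use) — met.
(2) = F AND T = false.
(3) proximate cause — not met.
Overall: F OR F OR F → false.

No — not liable.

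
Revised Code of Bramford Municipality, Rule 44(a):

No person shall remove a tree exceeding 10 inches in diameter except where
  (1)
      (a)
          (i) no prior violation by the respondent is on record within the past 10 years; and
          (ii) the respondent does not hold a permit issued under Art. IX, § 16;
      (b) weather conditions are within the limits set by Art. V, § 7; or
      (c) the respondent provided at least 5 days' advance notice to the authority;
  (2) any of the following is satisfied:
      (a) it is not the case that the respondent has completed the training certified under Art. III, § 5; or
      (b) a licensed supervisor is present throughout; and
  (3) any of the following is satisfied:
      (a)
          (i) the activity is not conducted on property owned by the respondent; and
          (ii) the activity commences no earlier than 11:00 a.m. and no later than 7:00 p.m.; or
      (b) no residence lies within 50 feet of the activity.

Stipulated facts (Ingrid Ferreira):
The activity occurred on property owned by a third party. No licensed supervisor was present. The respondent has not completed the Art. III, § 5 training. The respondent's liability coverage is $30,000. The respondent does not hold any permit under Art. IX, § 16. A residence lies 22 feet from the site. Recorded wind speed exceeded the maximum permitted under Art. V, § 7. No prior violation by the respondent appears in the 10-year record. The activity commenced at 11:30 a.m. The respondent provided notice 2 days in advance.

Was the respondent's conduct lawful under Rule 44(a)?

(i) no prior violation — holds.
(ii) not (holds permit) — satisfied.
(a): T AND T → true.
(b) weather ok — not satisfied.
(c) ≥5 days' notice — not satisfied.
(1) = T OR F OR F = true.
(a) not (training certified) — holds.
(b) supervisor present — not satisfied.
(2) = T OR F = true.
(i) not (own property) — satisfied.
(ii) start within hours — holds.
So (a) is satisfied (T AND T).
(b) no residence in 50 ft — not satisfied.
(3): T OR F → true.
So Overall is satisfied (T AND T AND T).

Yes — lawful.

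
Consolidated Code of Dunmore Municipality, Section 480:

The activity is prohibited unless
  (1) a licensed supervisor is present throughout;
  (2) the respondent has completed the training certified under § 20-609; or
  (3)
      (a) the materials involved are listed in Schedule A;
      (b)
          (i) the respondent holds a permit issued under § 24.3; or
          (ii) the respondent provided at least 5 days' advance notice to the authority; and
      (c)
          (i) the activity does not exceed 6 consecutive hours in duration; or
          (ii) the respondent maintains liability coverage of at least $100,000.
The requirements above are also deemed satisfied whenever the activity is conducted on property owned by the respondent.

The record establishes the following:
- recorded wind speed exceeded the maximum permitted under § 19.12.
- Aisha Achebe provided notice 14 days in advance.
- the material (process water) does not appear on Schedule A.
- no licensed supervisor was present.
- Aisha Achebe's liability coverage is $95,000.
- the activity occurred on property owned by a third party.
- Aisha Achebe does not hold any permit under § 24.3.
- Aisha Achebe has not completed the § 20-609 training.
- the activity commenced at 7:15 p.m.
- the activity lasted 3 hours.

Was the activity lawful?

(1) supervisor present — not satisfied.
(2) training certified — fails.
(a) Schedule A material — not met.
(i) holds permit — fails.
(ii) ≥5 days' notice — satisfied.
(b): F OR T → true.
(i) ≤ 6 hrs duration — met.
(ii) coverage ≥ $100,000 — fails.
So (c) is satisfied (T OR F).
(3) = F AND T AND T = false.
Overall = F OR F OR F = false.
Exception (own property) — not satisfied.
Result: main false OR exception false → false.

No — unlawful.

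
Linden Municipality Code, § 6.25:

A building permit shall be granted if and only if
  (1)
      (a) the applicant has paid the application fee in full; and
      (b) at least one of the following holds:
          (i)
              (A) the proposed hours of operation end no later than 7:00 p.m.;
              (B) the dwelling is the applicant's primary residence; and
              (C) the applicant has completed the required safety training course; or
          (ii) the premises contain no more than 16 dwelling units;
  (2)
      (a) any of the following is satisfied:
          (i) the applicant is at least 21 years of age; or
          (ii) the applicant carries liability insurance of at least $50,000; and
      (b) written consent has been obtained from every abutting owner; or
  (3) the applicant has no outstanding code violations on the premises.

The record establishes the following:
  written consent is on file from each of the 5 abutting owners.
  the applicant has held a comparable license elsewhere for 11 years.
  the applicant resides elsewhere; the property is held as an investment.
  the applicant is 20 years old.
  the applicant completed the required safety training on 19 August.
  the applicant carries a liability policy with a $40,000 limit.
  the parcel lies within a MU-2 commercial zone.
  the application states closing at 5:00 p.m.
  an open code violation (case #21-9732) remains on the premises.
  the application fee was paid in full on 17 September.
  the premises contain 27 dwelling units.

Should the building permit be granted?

No — denied.

(a) fee paid — satisfied.
(A) closes by 7 p.m. — holds.
(B) primary residence — not met.
(C) safety training — satisfied.
(i): T AND F AND T → false.
(ii) ≤ 16 units — not met.
(b) = F OR F = false.
(1) = T AND F = false.
(i) age ≥ 21 — not met.
(ii) insurance ≥ $50,000 — not met.
(a): F OR F → false.
(b) all abutters consent — met.
(2): F AND T → false.
(3) no code violations — not satisfied.
So Overall is not satisfied (F OR F OR F).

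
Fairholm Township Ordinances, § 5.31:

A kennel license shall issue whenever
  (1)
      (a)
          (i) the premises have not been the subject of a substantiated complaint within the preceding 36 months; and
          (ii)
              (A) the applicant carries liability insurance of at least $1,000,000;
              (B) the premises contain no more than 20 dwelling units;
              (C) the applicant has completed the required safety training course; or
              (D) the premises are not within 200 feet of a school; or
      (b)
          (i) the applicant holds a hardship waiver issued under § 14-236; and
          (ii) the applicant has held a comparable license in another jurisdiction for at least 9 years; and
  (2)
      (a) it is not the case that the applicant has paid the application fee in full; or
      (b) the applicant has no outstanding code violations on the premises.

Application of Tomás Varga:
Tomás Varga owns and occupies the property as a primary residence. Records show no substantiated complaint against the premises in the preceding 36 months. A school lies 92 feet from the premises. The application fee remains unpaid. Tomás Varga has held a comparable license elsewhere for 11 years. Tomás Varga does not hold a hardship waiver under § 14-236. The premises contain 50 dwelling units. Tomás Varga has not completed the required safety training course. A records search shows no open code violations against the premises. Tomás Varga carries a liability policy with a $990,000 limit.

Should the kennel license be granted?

(i) no complaint in 36 mo. — satisfied.
(A) insurance ≥ $1,000,000 — not satisfied.
(B) ≤ 20 units — not met.
(C) safety training — not satisfied.
(D) ≥200 ft from school — fails.
(ii) = F OR F OR F OR F = false.
(a) = T AND F = false.
(i) hardship waiver — not satisfied.
(ii) prior license ≥ 9 yr — holds.
(b): F AND T → false.
(1) = F OR F = false.
(a) not (fee paid) — satisfied.
(b) no code violations — holds.
(2) = T OR T = true.
So Overall is not satisfied (F AND T).

No — denied.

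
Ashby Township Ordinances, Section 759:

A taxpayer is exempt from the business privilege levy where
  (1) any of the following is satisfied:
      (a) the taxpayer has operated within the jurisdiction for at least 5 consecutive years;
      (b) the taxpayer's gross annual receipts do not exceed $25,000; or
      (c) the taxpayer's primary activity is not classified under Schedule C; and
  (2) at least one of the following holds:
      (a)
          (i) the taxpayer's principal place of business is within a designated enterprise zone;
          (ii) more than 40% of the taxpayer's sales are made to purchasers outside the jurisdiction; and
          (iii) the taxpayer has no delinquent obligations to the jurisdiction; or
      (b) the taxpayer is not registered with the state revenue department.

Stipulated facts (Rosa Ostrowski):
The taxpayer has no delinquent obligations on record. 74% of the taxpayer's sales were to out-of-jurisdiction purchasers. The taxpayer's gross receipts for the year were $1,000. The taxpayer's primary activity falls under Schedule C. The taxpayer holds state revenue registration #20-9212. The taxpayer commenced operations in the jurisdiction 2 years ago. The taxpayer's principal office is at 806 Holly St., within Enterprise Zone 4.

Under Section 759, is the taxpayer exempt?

(a) ≥ 5 yrs in jurisdiction — fails.
(b) receipts ≤ $25,000 — satisfied.
(c) not (Schedule C activity) — not satisfied.
So (1) is satisfied (F OR T OR F).
(i) in enterprise zone — satisfied.
(ii) >40% out-of-jur. sales — satisfied.
(iii) no delinquency — satisfied.
(a) = T AND T AND T = true.
(b) not (state-registered) — fails.
(2) = T OR F = true.
So Overall is satisfied (T AND T).

Yes — exempt.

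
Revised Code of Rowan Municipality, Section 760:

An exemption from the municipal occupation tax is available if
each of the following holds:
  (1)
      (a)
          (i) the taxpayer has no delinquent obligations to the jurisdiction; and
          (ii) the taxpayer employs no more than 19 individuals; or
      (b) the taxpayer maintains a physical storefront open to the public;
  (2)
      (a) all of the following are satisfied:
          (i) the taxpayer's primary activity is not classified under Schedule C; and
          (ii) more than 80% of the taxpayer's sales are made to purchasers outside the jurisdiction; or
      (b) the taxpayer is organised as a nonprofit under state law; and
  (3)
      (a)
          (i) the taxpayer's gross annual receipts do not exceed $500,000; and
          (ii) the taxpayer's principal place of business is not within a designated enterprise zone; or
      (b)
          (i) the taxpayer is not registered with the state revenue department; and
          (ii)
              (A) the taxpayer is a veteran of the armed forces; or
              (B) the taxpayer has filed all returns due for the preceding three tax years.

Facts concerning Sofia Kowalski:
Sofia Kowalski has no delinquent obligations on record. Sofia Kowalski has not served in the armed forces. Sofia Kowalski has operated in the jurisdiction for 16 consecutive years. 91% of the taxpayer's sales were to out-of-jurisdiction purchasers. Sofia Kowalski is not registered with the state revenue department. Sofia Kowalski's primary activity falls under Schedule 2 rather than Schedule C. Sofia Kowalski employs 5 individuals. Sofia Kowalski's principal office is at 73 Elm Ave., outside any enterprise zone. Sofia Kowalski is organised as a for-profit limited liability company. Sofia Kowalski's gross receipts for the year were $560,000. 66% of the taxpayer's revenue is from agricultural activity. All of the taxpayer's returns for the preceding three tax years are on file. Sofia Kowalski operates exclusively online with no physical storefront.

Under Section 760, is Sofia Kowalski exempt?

Yes — exempt.

(i) no delinquency — holds.
(ii) ≤ 19 employees — holds.
(a): T AND T → true.
(b) has storefront — fails.
So (1) is satisfied (T OR F).
(i) not (Schedule C activity) — holds.
(ii) >80% out-of-jur. sales — satisfied.
So (a) is satisfied (T AND T).
(b) nonprofit — not satisfied.
(2): T OR F → true.
(i) receipts ≤ $500,000 — fails.
(ii) not (in enterprise zone) — satisfied.
(a) = F AND T = false.
(i) not (state-registered) — met.
(A) veteran — not met.
(B) returns current — satisfied.
(ii): F OR T → true.
(b) = T AND T = true.
So (3) is satisfied (F OR T).
Overall = T AND T AND T = true.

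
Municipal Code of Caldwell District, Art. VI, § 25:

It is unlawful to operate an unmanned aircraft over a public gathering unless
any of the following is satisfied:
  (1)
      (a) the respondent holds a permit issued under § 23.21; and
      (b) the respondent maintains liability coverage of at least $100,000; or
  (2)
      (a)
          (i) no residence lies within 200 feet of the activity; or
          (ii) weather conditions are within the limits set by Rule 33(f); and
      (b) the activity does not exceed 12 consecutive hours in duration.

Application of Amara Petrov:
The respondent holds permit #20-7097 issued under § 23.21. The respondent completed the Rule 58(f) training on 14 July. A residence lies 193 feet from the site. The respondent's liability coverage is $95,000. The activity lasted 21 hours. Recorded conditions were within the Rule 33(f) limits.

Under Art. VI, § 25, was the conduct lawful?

No — unlawful.

(a) holds permit — holds.
(b) coverage ≥ $100,000 — fails.
So (1) is not satisfied (T AND F).
(i) no residence in 200 ft — not satisfied.
(ii) weather ok — holds.
(a) = F OR T = true.
(b) ≤ 12 hrs duration — not met.
(2): T AND F → false.
Overall: F OR F → false.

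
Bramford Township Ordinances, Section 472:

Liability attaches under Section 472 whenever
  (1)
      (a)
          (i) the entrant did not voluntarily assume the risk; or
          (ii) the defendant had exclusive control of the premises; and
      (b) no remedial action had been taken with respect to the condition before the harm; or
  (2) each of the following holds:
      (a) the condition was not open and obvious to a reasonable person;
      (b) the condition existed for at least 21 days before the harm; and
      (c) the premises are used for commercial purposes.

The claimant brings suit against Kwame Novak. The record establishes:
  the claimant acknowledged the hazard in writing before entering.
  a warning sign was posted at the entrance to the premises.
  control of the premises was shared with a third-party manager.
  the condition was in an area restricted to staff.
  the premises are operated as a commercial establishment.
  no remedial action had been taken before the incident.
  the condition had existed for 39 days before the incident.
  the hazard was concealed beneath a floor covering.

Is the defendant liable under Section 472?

Yes — liable.

(i) no assumed risk — not satisfied.
(ii) exclusive control — fails.
(a): F OR F → false.
(b) no remedial action — satisfied.
So (1) is not satisfied (F AND T).
(a) not open/obvious — satisfied.
(b) condition ≥21 days old — satisfied.
(c) commercial use — satisfied.
(2): T AND T AND T → true.
So Overall is satisfied (F OR T).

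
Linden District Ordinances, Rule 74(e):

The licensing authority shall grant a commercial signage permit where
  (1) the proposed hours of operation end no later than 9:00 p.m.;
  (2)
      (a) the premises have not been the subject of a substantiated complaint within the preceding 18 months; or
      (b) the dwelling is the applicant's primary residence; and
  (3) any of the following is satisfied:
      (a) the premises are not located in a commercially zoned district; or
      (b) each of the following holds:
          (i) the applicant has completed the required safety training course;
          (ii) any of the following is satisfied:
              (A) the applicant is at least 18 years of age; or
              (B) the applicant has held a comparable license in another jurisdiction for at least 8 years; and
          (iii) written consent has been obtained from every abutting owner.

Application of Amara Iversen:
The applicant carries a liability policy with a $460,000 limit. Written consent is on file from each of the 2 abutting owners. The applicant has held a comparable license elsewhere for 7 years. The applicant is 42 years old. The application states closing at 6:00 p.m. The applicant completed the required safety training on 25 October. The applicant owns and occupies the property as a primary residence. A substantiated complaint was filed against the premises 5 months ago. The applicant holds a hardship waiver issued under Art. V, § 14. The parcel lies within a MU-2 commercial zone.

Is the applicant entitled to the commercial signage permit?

(1) closes by 9 p.m. — met.
(a) no complaint in 18 mo. — fails.
(b) primary residence — met.
(2) = F OR T = true.
(a) not (commercially zoned) — not met.
(i) safety training — holds.
(A) age ≥ 18 — holds.
(B) prior license ≥ 8 yr — not satisfied.
(ii) = T OR F = true.
(iii) all abutters consent — holds.
(b) = T AND T AND T = true.
(3): F OR T → true.
So Overall is satisfied (T AND T AND T).

Yes — granted.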